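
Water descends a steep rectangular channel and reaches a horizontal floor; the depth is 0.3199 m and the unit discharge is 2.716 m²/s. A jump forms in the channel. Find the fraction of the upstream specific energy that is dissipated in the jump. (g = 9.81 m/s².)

V₁ = q/y₁ = 2.716/0.3199 = 8.490 m/s. Fr₁ = V₁/√(g·y₁) = 8.490/√(9.81×0.3199) = 4.793.
By Bélanger, y₂/y₁ = ½[√(1 + 8Fr₁²) − 1] = ½[√184.75 − 1] = 6.296.
y₂ = 6.296 × 0.3199 = 2.014 m.
E₁ = y₁ + V₁²/2g = 3.994 m. ΔE = (y₂ − y₁)³/(4y₁y₂) = 1.887 m. ΔE/E₁ = 1.887/3.994 = 0.472.

ΔE/E₁ = 0.472 (47.2%)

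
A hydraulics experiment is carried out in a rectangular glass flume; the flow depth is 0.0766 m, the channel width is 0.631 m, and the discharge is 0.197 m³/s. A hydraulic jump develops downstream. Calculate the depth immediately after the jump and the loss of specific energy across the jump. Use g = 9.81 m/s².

y₂ = 0.472 m; ΔE = 0.429 m

q = Q/b = 0.197/0.631 = 0.312 m²/s; V₁ = q/y₁ = 4.08 m/s. Fr₁ = V₁/√(g·y₁) = 4.70.
From the momentum equation for a rectangular channel, y₂/y₁ = ½[√(1 + 8Fr₁²) − 1] = ½[√177.9 − 1] = 6.17.
y₂ = 6.17 × 0.0766 = 0.472 m.
Head loss: ΔE = (y₂ − y₁)³/(4y₁y₂) = (0.472 − 0.0766)³/(4×0.0766×0.472) = 0.0620/0.145 = 0.429 m.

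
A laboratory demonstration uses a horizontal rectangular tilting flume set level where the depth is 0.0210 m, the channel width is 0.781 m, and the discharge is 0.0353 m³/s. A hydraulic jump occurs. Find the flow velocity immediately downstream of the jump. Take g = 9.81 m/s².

q = Q/b = 0.0353/0.781 = 0.0452 m²/s; V₁ = q/y₁ = 2.15 m/s. Fr₁ = V₁/√(g·y₁) = 4.74.
Bélanger equation: y₂/y₁ = ½[√(1 + 8Fr₁²) − 1] = ½[√180.9 − 1] = 6.22.
y₂ = 6.22 × 0.0210 = 0.131 m.
V₂ = q/y₂ = 0.0452/0.131 = 0.346 m/s.

V₂ = 0.346 m/s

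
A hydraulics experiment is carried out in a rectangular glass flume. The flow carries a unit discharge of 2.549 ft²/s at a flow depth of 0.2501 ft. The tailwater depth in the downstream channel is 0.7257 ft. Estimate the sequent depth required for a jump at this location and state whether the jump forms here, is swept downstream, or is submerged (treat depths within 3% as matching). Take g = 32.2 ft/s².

y₂ = 1.151 ft; the jump is swept downstream

V₁ = q/y₁ = 2.549/0.2501 = 10.19 ft/s. Fr₁ = V₁/√(g·y₁) = 10.19/√(32.2×0.2501) = 3.591.
By Bélanger, y₂/y₁ = ½[√(1 + 8Fr₁²) − 1] = ½[√104.19 − 1] = 4.604.
y₂ = 4.604 × 0.2501 = 1.151 ft.
Tailwater y_tw = 0.7257 ft: y_tw < y₂, so the jump is swept downstream.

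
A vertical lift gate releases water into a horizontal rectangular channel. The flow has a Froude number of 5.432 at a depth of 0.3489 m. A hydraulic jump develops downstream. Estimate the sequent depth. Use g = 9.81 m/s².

y₂ = 2.511 m

Fr₁ = 5.432 (given).
By Bélanger, y₂/y₁ = ½[√(1 + 8Fr₁²) − 1] = ½[√237.05 − 1] = 7.198.
y₂ = 7.198 × 0.3489 = 2.511 m.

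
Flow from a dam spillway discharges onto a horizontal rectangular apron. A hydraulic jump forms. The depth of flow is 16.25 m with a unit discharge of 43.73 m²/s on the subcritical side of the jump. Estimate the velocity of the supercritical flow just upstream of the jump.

V₂ = q/y₂ = 43.73/16.25 = 2.691 m/s; Fr₂ = V₂/√(g·y₂) = 0.2131.
From the momentum equation (using Fr₂), y₁/y₂ = ½[√(1 + 8Fr₂²) − 1] = ½[√1.3634 − 1] = 0.08383.
y₁ = 0.08383 × 16.25 = 1.362 m.
V₁ = q/y₁ = 43.73/1.362 = 32.10 m/s.

V₁ = 32.10 m/s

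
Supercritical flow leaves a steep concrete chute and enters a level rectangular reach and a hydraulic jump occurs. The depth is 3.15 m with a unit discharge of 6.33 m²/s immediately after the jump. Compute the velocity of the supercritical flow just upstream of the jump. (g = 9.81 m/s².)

V₁ = 9.34 m/s

V₂ = q/y₂ = 6.33/3.15 = 2.01 m/s; Fr₂ = V₂/√(g·y₂) = 0.361.
Applying the sequent-depth relation in reverse, y₁/y₂ = ½[√(1 + 8Fr₂²) − 1] = ½[√2.045 − 1] = 0.215.
y₁ = 0.215 × 3.15 = 0.678 m.
V₁ = q/y₁ = 6.33/0.678 = 9.34 m/s.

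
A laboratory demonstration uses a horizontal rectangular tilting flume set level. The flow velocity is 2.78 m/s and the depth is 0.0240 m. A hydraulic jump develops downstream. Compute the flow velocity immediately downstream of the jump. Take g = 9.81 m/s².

Fr₁ = V₁/√(g·y₁) = 2.78/√(9.81×0.0240) = 5.73.
Bélanger equation: y₂/y₁ = ½[√(1 + 8Fr₁²) − 1] = ½[√263.6 − 1] = 7.62.
y₂ = 7.62 × 0.0240 = 0.183 m.
q = V₁·y₁ = 2.78 × 0.0240 = 0.0667 m²/s.
V₂ = q/y₂ = 0.0667/0.183 = 0.365 m/s.

V₂ = 0.365 m/s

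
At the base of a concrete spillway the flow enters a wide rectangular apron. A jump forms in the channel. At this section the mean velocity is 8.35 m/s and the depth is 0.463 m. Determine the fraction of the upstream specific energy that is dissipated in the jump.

ΔE/E₁ = 0.382 (38.2%)

Fr₁ = V₁/√(g·y₁) = 8.35/√(9.81×0.463) = 3.92.
From the momentum equation for a rectangular channel, y₂/y₁ = ½[√(1 + 8Fr₁²) − 1] = ½[√123.8 − 1] = 5.06.
y₂ = 5.06 × 0.463 = 2.34 m.
E₁ = y₁ + V₁²/2g = 4.02 m. ΔE = (y₂ − y₁)³/(4y₁y₂) = 1.53 m. ΔE/E₁ = 1.53/4.02 = 0.382.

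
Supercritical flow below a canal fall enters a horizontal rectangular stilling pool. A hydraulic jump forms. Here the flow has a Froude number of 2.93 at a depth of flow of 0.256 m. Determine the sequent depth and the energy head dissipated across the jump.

y₂ = 0.940 m; ΔE = 0.333 m

Fr₁ = 2.93 (given).
By Bélanger, y₂/y₁ = ½[√(1 + 8Fr₁²) − 1] = ½[√69.68 − 1] = 3.67.
y₂ = 3.67 × 0.256 = 0.940 m.
Head loss: ΔE = (y₂ − y₁)³/(4y₁y₂) = (0.940 − 0.256)³/(4×0.256×0.940) = 0.321/0.963 = 0.333 m.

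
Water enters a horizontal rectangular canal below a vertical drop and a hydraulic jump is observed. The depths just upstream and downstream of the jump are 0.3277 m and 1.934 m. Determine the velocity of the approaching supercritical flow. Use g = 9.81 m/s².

For a rectangular channel the momentum equation gives q² = ½·g·y₁·y₂·(y₁ + y₂) = ½×9.81×0.3277×1.934×2.262 = 7.031.
q = √7.031 = 2.652 m²/s.
V₁ = q/y₁ = 2.652/0.3277 = 8.091 m/s.

V₁ = 8.091 m/s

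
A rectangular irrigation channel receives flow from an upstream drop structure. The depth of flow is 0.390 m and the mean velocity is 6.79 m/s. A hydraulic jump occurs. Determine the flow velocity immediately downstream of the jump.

Fr₁ = V₁/√(g·y₁) = 6.79/√(9.81×0.390) = 3.47.
Bélanger equation: y₂/y₁ = ½[√(1 + 8Fr₁²) − 1] = ½[√97.40 − 1] = 4.43.
y₂ = 4.43 × 0.390 = 1.73 m.
q = V₁·y₁ = 6.79 × 0.390 = 2.65 m²/s.
V₂ = q/y₂ = 2.65/1.73 = 1.53 m/s.

V₂ = 1.53 m/s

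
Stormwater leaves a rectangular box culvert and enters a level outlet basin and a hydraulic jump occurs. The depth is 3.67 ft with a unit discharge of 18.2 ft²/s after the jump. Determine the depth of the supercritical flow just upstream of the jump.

y₁ = 1.16 ft

V₂ = q/y₂ = 18.2/3.67 = 4.96 ft/s; Fr₂ = V₂/√(g·y₂) = 0.456.
From the momentum equation (using Fr₂), y₁/y₂ = ½[√(1 + 8Fr₂²) − 1] = ½[√2.665 − 1] = 0.316.
y₁ = 0.316 × 3.67 = 1.16 ft.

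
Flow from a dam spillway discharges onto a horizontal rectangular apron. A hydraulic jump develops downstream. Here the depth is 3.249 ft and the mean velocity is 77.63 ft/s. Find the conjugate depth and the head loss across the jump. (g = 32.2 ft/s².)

Fr₁ = V₁/√(g·y₁) = 77.63/√(32.2×3.249) = 7.590.
By Bélanger, y₂/y₁ = ½[√(1 + 8Fr₁²) − 1] = ½[√461.83 − 1] = 10.25.
y₂ = 10.25 × 3.249 = 33.29 ft.
Head loss: ΔE = (y₂ − y₁)³/(4y₁y₂) = (33.29 − 3.249)³/(4×3.249×33.29) = 27101/432.6 = 62.65 ft.

y₂ = 33.29 ft; ΔE = 62.65 ft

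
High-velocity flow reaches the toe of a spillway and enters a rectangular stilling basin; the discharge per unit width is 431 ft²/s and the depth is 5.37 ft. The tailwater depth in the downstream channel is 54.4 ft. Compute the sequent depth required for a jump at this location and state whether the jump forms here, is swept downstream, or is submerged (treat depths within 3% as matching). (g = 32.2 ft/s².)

V₁ = q/y₁ = 431/5.37 = 80.3 ft/s. Fr₁ = V₁/√(g·y₁) = 80.3/√(32.2×5.37) = 6.10.
By Bélanger, y₂/y₁ = ½[√(1 + 8Fr₁²) − 1] = ½[√299.0 − 1] = 8.15.
y₂ = 8.15 × 5.37 = 43.7 ft.
Tailwater y_tw = 54.4 ft: y_tw > y₂, so the jump is submerged.

y₂ = 43.7 ft; the jump is submerged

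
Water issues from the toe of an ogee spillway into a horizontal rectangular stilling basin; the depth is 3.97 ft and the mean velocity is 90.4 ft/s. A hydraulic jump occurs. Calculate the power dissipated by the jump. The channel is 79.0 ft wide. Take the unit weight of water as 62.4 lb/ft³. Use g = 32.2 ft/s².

Fr₁ = V₁/√(g·y₁) = 90.4/√(32.2×3.97) = 8.00.
By Bélanger, y₂/y₁ = ½[√(1 + 8Fr₁²) − 1] = ½[√512.4 − 1] = 10.8.
y₂ = 10.8 × 3.97 = 42.9 ft.
Head loss: ΔE = (y₂ − y₁)³/(4y₁y₂) = (42.9 − 3.97)³/(4×3.97×42.9) = 59223/682 = 86.8 ft.
q = V₁·y₁ = 90.4 × 3.97 = 359 ft²/s. Q = q·b = 359 × 79.0 = 28352 cfs. P = γ·Q·ΔE/550 = 62.4 × 28352 × 86.8 / 550 = 279316 hp.

P = 279316 hp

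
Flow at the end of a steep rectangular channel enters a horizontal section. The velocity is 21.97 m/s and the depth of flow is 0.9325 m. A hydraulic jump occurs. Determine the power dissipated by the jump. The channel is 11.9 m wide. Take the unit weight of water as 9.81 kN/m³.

P = 38631 kW

Fr₁ = V₁/√(g·y₁) = 21.97/√(9.81×0.9325) = 7.264.
Bélanger equation: y₂/y₁ = ½[√(1 + 8Fr₁²) − 1] = ½[√423.12 − 1] = 9.785.
y₂ = 9.785 × 0.9325 = 9.124 m.
q = V₁·y₁ = 21.97 × 0.9325 = 20.49 m²/s. V₂ = q/y₂ = 20.49/9.124 = 2.245 m/s. E₁ = y₁ + V₁²/2g = 25.53 m; E₂ = y₂ + V₂²/2g = 9.381 m. ΔE = E₁ − E₂ = 16.15 m.
Q = q·b = 20.49 × 11.9 = 243.8 m³/s. P = γ·Q·ΔE = 9.81 × 243.8 × 16.15 = 38631 kW.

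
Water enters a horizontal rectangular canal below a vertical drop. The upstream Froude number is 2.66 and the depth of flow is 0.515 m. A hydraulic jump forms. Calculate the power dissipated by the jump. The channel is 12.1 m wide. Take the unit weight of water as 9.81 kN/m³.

Fr₁ = 2.66 (given).
Bélanger equation: y₂/y₁ = ½[√(1 + 8Fr₁²) − 1] = ½[√57.60 − 1] = 3.29.
y₂ = 3.29 × 0.515 = 1.70 m.
V₁ = Fr₁·√(g·y₁) = 2.66×√(9.81×0.515) = 5.98 m/s; q = V₁·y₁ = 3.08 m²/s. V₂ = q/y₂ = 3.08/1.70 = 1.81 m/s. E₁ = y₁ + V₁²/2g = 2.34 m; E₂ = y₂ + V₂²/2g = 1.86 m. ΔE = E₁ − E₂ = 0.472 m.
Q = q·b = 3.08 × 12.1 = 37.3 m³/s. P = γ·Q·ΔE = 9.81 × 37.3 × 0.472 = 173 kW.

P = 173 kW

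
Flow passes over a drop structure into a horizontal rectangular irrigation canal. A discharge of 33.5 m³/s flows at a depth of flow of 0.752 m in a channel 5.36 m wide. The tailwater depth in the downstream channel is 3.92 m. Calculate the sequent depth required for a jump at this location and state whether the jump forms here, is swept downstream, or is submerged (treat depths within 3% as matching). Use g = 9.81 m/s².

q = Q/b = 33.5/5.36 = 6.25 m²/s; V₁ = q/y₁ = 8.31 m/s. Fr₁ = V₁/√(g·y₁) = 3.06.
From the momentum equation for a rectangular channel, y₂/y₁ = ½[√(1 + 8Fr₁²) − 1] = ½[√75.91 − 1] = 3.86.
y₂ = 3.86 × 0.752 = 2.90 m.
Tailwater y_tw = 3.92 m: y_tw > y₂, so the jump is submerged.

y₂ = 2.90 m; the jump is submerged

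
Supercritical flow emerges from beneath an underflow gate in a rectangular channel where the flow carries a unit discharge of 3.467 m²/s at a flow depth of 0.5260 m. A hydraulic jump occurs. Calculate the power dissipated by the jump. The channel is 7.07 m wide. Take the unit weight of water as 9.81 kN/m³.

P = 159.0 kW

V₁ = q/y₁ = 3.467/0.5260 = 6.591 m/s. Fr₁ = V₁/√(g·y₁) = 6.591/√(9.81×0.5260) = 2.902.
Sequent-depth ratio: y₂/y₁ = ½[√(1 + 8Fr₁²) − 1] = ½[√68.355 − 1] = 3.634.
y₂ = 3.634 × 0.5260 = 1.911 m.
Head loss: ΔE = (y₂ − y₁)³/(4y₁y₂) = (1.911 − 0.5260)³/(4×0.5260×1.911) = 2.659/4.022 = 0.6612 m.
Q = q·b = 3.467 × 7.07 = 24.51 m³/s. P = γ·Q·ΔE = 9.81 × 24.51 × 0.6612 = 159.0 kW.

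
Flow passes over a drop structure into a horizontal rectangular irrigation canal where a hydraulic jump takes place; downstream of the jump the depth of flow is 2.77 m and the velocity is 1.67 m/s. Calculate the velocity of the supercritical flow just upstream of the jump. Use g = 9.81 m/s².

Fr₂ = V₂/√(g·y₂) = 1.67/√(9.81×2.77) = 0.320.
From the momentum equation (using Fr₂), y₁/y₂ = ½[√(1 + 8Fr₂²) − 1] = ½[√1.821 − 1] = 0.175.
y₁ = 0.175 × 2.77 = 0.484 m.
V₁ = q/y₁ = 4.63/0.484 = 9.56 m/s.

V₁ = 9.56 m/s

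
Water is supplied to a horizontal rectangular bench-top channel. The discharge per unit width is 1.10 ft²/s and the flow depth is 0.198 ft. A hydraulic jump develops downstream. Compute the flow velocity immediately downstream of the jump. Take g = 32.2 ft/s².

V₂ = 2.10 ft/s

V₁ = q/y₁ = 1.10/0.198 = 5.56 ft/s. Fr₁ = V₁/√(g·y₁) = 5.56/√(32.2×0.198) = 2.20.
By Bélanger, y₂/y₁ = ½[√(1 + 8Fr₁²) − 1] = ½[√39.73 − 1] = 2.65.
y₂ = 2.65 × 0.198 = 0.525 ft.
V₂ = q/y₂ = 1.10/0.525 = 2.10 ft/s.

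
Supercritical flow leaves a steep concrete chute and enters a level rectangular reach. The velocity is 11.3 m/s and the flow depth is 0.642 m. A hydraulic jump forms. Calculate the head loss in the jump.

Fr₁ = V₁/√(g·y₁) = 11.3/√(9.81×0.642) = 4.50.
Conjugate-depth relation: y₂/y₁ = ½[√(1 + 8Fr₁²) − 1] = ½[√163.2 − 1] = 5.89.
y₂ = 5.89 × 0.642 = 3.78 m.
q = V₁·y₁ = 11.3 × 0.642 = 7.25 m²/s. V₂ = q/y₂ = 7.25/3.78 = 1.92 m/s. E₁ = y₁ + V₁²/2g = 7.15 m; E₂ = y₂ + V₂²/2g = 3.97 m. ΔE = E₁ − E₂ = 3.18 m.

ΔE = 3.18 m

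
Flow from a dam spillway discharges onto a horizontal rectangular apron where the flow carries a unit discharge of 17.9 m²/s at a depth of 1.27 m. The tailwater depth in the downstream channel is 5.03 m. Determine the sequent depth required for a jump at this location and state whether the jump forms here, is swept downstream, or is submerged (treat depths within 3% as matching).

y₂ = 6.56 m; the jump is swept downstream

V₁ = q/y₁ = 17.9/1.27 = 14.1 m/s. Fr₁ = V₁/√(g·y₁) = 14.1/√(9.81×1.27) = 3.99.
Sequent-depth ratio: y₂/y₁ = ½[√(1 + 8Fr₁²) − 1] = ½[√128.6 − 1] = 5.17.
y₂ = 5.17 × 1.27 = 6.56 m.
Tailwater y_tw = 5.03 m: y_tw < y₂, so the jump is swept downstream.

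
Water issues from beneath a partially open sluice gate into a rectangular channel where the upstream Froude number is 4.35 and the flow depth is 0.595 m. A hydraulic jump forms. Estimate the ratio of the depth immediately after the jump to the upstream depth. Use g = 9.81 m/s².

Fr₁ = 4.35 (given).
By Bélanger, y₂/y₁ = ½[√(1 + 8Fr₁²) − 1] = ½[√152.4 − 1] = 5.67.

y₂/y₁ = 5.67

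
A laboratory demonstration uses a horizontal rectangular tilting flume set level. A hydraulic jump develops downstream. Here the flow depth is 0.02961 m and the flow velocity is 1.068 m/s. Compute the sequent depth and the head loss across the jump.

y₂ = 0.06948 m; ΔE = 0.007704 m

Fr₁ = V₁/√(g·y₁) = 1.068/√(9.81×0.02961) = 1.982.
By Bélanger, y₂/y₁ = ½[√(1 + 8Fr₁²) − 1] = ½[√32.414 − 1] = 2.347.
y₂ = 2.347 × 0.02961 = 0.06948 m.
q = V₁·y₁ = 1.068 × 0.02961 = 0.03162 m²/s. V₂ = q/y₂ = 0.03162/0.06948 = 0.4551 m/s. E₁ = y₁ + V₁²/2g = 0.08775 m; E₂ = y₂ + V₂²/2g = 0.08004 m. ΔE = E₁ − E₂ = 0.007704 m.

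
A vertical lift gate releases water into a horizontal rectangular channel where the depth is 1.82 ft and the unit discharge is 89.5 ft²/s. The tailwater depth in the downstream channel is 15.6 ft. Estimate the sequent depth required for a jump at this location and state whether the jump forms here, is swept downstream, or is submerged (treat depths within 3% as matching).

V₁ = q/y₁ = 89.5/1.82 = 49.2 ft/s. Fr₁ = V₁/√(g·y₁) = 49.2/√(32.2×1.82) = 6.42.
Conjugate-depth relation: y₂/y₁ = ½[√(1 + 8Fr₁²) − 1] = ½[√331.1 − 1] = 8.60.
y₂ = 8.60 × 1.82 = 15.6 ft.
Tailwater y_tw = 15.6 ft: y_tw ≈ y₂, so the jump forms here.

y₂ = 15.6 ft; the jump forms here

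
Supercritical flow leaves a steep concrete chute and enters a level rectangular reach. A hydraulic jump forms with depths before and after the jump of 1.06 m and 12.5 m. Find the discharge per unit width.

q = 29.7 m²/s

For a rectangular channel the momentum equation gives q² = ½·g·y₁·y₂·(y₁ + y₂) = ½×9.81×1.06×12.5×13.6 = 881.
q = √881 = 29.7 m²/s.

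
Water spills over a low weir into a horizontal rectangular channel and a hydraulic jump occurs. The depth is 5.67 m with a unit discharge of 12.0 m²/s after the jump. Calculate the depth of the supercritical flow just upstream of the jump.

V₂ = q/y₂ = 12.0/5.67 = 2.12 m/s; Fr₂ = V₂/√(g·y₂) = 0.284.
Since the conjugate-depth ratio holds either way, y₁/y₂ = ½[√(1 + 8Fr₂²) − 1] = ½[√1.644 − 1] = 0.141.
y₁ = 0.141 × 5.67 = 0.800 m.

y₁ = 0.800 m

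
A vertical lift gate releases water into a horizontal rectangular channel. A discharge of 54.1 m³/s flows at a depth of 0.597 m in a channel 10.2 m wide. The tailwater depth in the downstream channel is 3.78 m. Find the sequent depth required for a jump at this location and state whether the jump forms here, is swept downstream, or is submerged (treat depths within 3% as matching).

q = Q/b = 54.1/10.2 = 5.30 m²/s; V₁ = q/y₁ = 8.88 m/s. Fr₁ = V₁/√(g·y₁) = 3.67.
By Bélanger, y₂/y₁ = ½[√(1 + 8Fr₁²) − 1] = ½[√108.8 − 1] = 4.72.
y₂ = 4.72 × 0.597 = 2.82 m.
Tailwater y_tw = 3.78 m: y_tw > y₂, so the jump is submerged.

y₂ = 2.82 m; the jump is submerged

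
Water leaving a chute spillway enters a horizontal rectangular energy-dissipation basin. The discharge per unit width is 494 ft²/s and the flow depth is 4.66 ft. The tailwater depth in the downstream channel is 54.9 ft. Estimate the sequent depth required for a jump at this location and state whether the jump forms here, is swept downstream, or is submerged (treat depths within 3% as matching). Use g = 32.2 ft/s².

y₂ = 54.7 ft; the jump forms here

V₁ = q/y₁ = 494/4.66 = 106 ft/s. Fr₁ = V₁/√(g·y₁) = 106/√(32.2×4.66) = 8.65.
By Bélanger, y₂/y₁ = ½[√(1 + 8Fr₁²) − 1] = ½[√600.1 − 1] = 11.7.
y₂ = 11.7 × 4.66 = 54.7 ft.
Tailwater y_tw = 54.9 ft: y_tw ≈ y₂, so the jump forms here.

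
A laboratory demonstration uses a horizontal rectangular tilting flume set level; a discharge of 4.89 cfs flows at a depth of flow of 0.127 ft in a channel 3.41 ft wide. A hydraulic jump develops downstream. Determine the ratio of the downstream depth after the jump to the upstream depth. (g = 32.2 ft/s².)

y₂/y₁ = 7.41

q = Q/b = 4.89/3.41 = 1.43 ft²/s; V₁ = q/y₁ = 11.3 ft/s. Fr₁ = V₁/√(g·y₁) = 5.58.
From the momentum equation for a rectangular channel, y₂/y₁ = ½[√(1 + 8Fr₁²) − 1] = ½[√250.4 − 1] = 7.41.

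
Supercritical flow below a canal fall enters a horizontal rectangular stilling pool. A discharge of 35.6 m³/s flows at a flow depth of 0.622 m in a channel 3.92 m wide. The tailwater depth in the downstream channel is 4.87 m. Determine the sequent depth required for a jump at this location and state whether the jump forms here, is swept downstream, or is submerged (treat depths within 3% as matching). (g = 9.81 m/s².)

y₂ = 4.90 m; the jump forms here

q = Q/b = 35.6/3.92 = 9.08 m²/s; V₁ = q/y₁ = 14.6 m/s. Fr₁ = V₁/√(g·y₁) = 5.91.
By Bélanger, y₂/y₁ = ½[√(1 + 8Fr₁²) − 1] = ½[√280.5 − 1] = 7.87.
y₂ = 7.87 × 0.622 = 4.90 m.
Tailwater y_tw = 4.87 m: y_tw ≈ y₂, so the jump forms here.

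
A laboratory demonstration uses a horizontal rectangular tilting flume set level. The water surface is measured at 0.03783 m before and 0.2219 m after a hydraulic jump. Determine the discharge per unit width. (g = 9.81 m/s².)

For a rectangular channel the momentum equation gives q² = ½·g·y₁·y₂·(y₁ + y₂) = ½×9.81×0.03783×0.2219×0.2597 = 0.01069.
q = √0.01069 = 0.1034 m²/s.

q = 0.1034 m²/s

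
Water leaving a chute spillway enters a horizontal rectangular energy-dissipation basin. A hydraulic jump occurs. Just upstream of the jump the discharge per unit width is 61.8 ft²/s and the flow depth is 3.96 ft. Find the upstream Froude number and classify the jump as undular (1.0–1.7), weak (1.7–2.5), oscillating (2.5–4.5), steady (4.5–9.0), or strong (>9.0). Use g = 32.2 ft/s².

V₁ = q/y₁ = 61.8/3.96 = 15.6 ft/s. Fr₁ = V₁/√(g·y₁) = 15.6/√(32.2×3.96) = 1.38.
Fr₁ = 1.38 lies in the undular range.

Fr₁ = 1.38; undular jump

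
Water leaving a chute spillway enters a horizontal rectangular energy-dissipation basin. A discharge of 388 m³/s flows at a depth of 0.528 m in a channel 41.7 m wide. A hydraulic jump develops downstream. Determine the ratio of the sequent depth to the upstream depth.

q = Q/b = 388/41.7 = 9.30 m²/s; V₁ = q/y₁ = 17.6 m/s. Fr₁ = V₁/√(g·y₁) = 7.74.
By Bélanger, y₂/y₁ = ½[√(1 + 8Fr₁²) − 1] = ½[√480.6 − 1] = 10.5.

y₂/y₁ = 10.5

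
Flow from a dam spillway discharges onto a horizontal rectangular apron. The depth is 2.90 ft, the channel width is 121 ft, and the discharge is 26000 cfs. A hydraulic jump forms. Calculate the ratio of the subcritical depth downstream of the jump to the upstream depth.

y₂/y₁ = 10.4

q = Q/b = 26000/121 = 215 ft²/s; V₁ = q/y₁ = 74.1 ft/s. Fr₁ = V₁/√(g·y₁) = 7.67.
Sequent-depth ratio: y₂/y₁ = ½[√(1 + 8Fr₁²) − 1] = ½[√471.3 − 1] = 10.4.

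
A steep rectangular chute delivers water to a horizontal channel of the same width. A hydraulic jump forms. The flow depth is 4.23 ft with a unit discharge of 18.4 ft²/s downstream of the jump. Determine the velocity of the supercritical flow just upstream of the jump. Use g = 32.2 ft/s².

V₁ = 19.2 ft/s

V₂ = q/y₂ = 18.4/4.23 = 4.35 ft/s; Fr₂ = V₂/√(g·y₂) = 0.373.
From the momentum equation (using Fr₂), y₁/y₂ = ½[√(1 + 8Fr₂²) − 1] = ½[√2.111 − 1] = 0.227.
y₁ = 0.227 × 4.23 = 0.958 ft.
V₁ = q/y₁ = 18.4/0.958 = 19.2 ft/s.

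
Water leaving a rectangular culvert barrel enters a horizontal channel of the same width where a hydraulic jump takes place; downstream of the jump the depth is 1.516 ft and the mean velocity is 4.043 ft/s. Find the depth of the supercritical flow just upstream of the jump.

y₁ = 0.6959 ft

Fr₂ = V₂/√(g·y₂) = 4.043/√(32.2×1.516) = 0.5787.
The Bélanger relation is symmetric: y₁/y₂ = ½[√(1 + 8Fr₂²) − 1] = ½[√3.6788 − 1] = 0.4590.
y₁ = 0.4590 × 1.516 = 0.6959 ft.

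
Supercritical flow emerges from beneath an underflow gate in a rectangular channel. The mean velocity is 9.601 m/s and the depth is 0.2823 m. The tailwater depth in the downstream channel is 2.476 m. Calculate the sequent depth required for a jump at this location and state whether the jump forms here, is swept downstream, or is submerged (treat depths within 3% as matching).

Fr₁ = V₁/√(g·y₁) = 9.601/√(9.81×0.2823) = 5.769.
By Bélanger, y₂/y₁ = ½[√(1 + 8Fr₁²) − 1] = ½[√267.28 − 1] = 7.674.
y₂ = 7.674 × 0.2823 = 2.166 m.
Tailwater y_tw = 2.476 m: y_tw > y₂, so the jump is submerged.

y₂ = 2.166 m; the jump is submerged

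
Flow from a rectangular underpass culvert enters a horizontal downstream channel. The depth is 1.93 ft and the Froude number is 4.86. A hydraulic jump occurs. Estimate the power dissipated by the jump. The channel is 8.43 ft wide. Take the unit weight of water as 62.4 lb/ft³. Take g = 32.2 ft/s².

Fr₁ = 4.86 (given).
From the momentum equation for a rectangular channel, y₂/y₁ = ½[√(1 + 8Fr₁²) − 1] = ½[√190.0 − 1] = 6.39.
y₂ = 6.39 × 1.93 = 12.3 ft.
Head loss: ΔE = (y₂ − y₁)³/(4y₁y₂) = (12.3 − 1.93)³/(4×1.93×12.3) = 1127/95.2 = 11.8 ft.
V₁ = Fr₁·√(g·y₁) = 4.86×√(32.2×1.93) = 38.3 ft/s; q = V₁·y₁ = 73.9 ft²/s. Q = q·b = 73.9 × 8.43 = 623 cfs. P = γ·Q·ΔE/550 = 62.4 × 623 × 11.8 / 550 = 837 hp.

P = 837 hp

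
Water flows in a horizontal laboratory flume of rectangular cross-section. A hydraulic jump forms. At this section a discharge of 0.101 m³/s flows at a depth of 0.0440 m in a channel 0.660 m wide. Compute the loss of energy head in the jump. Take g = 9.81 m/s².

q = Q/b = 0.101/0.660 = 0.153 m²/s; V₁ = q/y₁ = 3.48 m/s. Fr₁ = V₁/√(g·y₁) = 5.29.
From the momentum equation for a rectangular channel, y₂/y₁ = ½[√(1 + 8Fr₁²) − 1] = ½[√225.2 − 1] = 7.00.
y₂ = 7.00 × 0.0440 = 0.308 m.
Head loss: ΔE = (y₂ − y₁)³/(4y₁y₂) = (0.308 − 0.0440)³/(4×0.0440×0.308) = 0.0184/0.0542 = 0.340 m.

ΔE = 0.340 m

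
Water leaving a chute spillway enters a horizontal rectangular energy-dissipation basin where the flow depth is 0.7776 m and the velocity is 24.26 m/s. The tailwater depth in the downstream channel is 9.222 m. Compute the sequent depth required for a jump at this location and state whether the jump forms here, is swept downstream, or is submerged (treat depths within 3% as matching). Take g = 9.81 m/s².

y₂ = 9.278 m; the jump forms here

Fr₁ = V₁/√(g·y₁) = 24.26/√(9.81×0.7776) = 8.784.
From the momentum equation for a rectangular channel, y₂/y₁ = ½[√(1 + 8Fr₁²) − 1] = ½[√618.23 − 1] = 11.93.
y₂ = 11.93 × 0.7776 = 9.278 m.
Tailwater y_tw = 9.222 m: y_tw ≈ y₂, so the jump forms here.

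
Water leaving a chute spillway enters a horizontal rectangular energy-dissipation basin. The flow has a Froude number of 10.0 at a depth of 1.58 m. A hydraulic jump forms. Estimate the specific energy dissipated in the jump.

ΔE = 58.6 m

Fr₁ = 10.0 (given).
Bélanger equation: y₂/y₁ = ½[√(1 + 8Fr₁²) − 1] = ½[√801.0 − 1] = 13.7.
y₂ = 13.7 × 1.58 = 21.6 m.
V₁ = Fr₁·√(g·y₁) = 10.0×√(9.81×1.58) = 39.4 m/s; q = V₁·y₁ = 62.2 m²/s. V₂ = q/y₂ = 62.2/21.6 = 2.88 m/s. E₁ = y₁ + V₁²/2g = 80.6 m; E₂ = y₂ + V₂²/2g = 22.0 m. ΔE = E₁ − E₂ = 58.6 m.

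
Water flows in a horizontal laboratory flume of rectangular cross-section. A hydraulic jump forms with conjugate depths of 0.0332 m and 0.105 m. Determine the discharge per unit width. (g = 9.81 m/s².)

For a rectangular channel the momentum equation gives q² = ½·g·y₁·y₂·(y₁ + y₂) = ½×9.81×0.0332×0.105×0.138 = 0.00236.
q = √0.00236 = 0.0486 m²/s.

q = 0.0486 m²/s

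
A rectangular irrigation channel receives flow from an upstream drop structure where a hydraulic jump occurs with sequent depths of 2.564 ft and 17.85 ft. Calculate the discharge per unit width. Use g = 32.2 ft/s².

q = 122.6 ft²/s

For a rectangular channel the momentum equation gives q² = ½·g·y₁·y₂·(y₁ + y₂) = ½×32.2×2.564×17.85×20.41 = 15042.
q = √15042 = 122.6 ft²/s.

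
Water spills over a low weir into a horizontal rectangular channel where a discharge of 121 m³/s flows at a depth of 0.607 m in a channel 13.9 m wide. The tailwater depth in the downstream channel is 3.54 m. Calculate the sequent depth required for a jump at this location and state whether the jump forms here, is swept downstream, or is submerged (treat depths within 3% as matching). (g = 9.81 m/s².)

y₂ = 4.75 m; the jump is swept downstream

q = Q/b = 121/13.9 = 8.71 m²/s; V₁ = q/y₁ = 14.3 m/s. Fr₁ = V₁/√(g·y₁) = 5.88.
From the momentum equation for a rectangular channel, y₂/y₁ = ½[√(1 + 8Fr₁²) − 1] = ½[√277.3 − 1] = 7.83.
y₂ = 7.83 × 0.607 = 4.75 m.
Tailwater y_tw = 3.54 m: y_tw < y₂, so the jump is swept downstream.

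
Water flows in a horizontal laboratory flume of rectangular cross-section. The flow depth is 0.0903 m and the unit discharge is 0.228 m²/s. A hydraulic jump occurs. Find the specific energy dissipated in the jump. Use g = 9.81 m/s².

ΔE = 0.0855 m

V₁ = q/y₁ = 0.228/0.0903 = 2.52 m/s. Fr₁ = V₁/√(g·y₁) = 2.52/√(9.81×0.0903) = 2.68.
Sequent-depth ratio: y₂/y₁ = ½[√(1 + 8Fr₁²) − 1] = ½[√58.57 − 1] = 3.33.
y₂ = 3.33 × 0.0903 = 0.300 m.
Head loss: ΔE = (y₂ − y₁)³/(4y₁y₂) = (0.300 − 0.0903)³/(4×0.0903×0.300) = 0.00927/0.109 = 0.0855 m.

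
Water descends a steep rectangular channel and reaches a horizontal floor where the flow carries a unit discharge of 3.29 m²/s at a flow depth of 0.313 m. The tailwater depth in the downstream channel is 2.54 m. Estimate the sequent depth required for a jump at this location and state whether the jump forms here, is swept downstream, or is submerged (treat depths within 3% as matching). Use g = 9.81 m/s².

y₂ = 2.50 m; the jump forms here

V₁ = q/y₁ = 3.29/0.313 = 10.5 m/s. Fr₁ = V₁/√(g·y₁) = 10.5/√(9.81×0.313) = 6.00.
Sequent-depth ratio: y₂/y₁ = ½[√(1 + 8Fr₁²) − 1] = ½[√288.9 − 1] = 8.00.
y₂ = 8.00 × 0.313 = 2.50 m.
Tailwater y_tw = 2.54 m: y_tw ≈ y₂, so the jump forms here.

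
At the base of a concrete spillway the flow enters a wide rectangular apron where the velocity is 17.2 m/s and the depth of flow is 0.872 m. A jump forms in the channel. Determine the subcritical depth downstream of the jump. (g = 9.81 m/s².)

Fr₁ = V₁/√(g·y₁) = 17.2/√(9.81×0.872) = 5.88.
Sequent-depth ratio: y₂/y₁ = ½[√(1 + 8Fr₁²) − 1] = ½[√277.7 − 1] = 7.83.
y₂ = 7.83 × 0.872 = 6.83 m.

y₂ = 6.83 m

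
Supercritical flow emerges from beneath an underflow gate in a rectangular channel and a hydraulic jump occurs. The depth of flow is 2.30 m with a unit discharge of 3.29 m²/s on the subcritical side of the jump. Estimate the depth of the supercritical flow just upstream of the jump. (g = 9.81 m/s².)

V₂ = q/y₂ = 3.29/2.30 = 1.43 m/s; Fr₂ = V₂/√(g·y₂) = 0.301.
Since the conjugate-depth ratio holds either way, y₁/y₂ = ½[√(1 + 8Fr₂²) − 1] = ½[√1.725 − 1] = 0.157.
y₁ = 0.157 × 2.30 = 0.361 m.

y₁ = 0.361 m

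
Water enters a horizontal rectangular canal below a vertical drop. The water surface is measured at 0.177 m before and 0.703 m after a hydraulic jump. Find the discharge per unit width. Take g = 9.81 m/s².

q = 0.733 m²/s

For a rectangular channel the momentum equation gives q² = ½·g·y₁·y₂·(y₁ + y₂) = ½×9.81×0.177×0.703×0.880 = 0.537.
q = √0.537 = 0.733 m²/s.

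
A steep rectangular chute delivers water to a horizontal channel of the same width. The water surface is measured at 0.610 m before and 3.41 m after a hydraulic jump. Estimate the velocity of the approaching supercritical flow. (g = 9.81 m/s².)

For a rectangular channel the momentum equation gives q² = ½·g·y₁·y₂·(y₁ + y₂) = ½×9.81×0.610×3.41×4.02 = 41.0.
q = √41.0 = 6.40 m²/s.
V₁ = q/y₁ = 6.40/0.610 = 10.5 m/s.

V₁ = 10.5 m/s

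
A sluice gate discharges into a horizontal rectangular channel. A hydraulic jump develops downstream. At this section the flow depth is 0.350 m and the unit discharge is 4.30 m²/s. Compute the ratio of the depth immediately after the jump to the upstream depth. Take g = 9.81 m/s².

V₁ = q/y₁ = 4.30/0.350 = 12.3 m/s. Fr₁ = V₁/√(g·y₁) = 12.3/√(9.81×0.350) = 6.63.
From the momentum equation for a rectangular channel, y₂/y₁ = ½[√(1 + 8Fr₁²) − 1] = ½[√352.7 − 1] = 8.89.

y₂/y₁ = 8.89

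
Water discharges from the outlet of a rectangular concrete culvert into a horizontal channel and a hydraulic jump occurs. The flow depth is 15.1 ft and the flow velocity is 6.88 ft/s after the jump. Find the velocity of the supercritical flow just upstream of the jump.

Fr₂ = V₂/√(g·y₂) = 6.88/√(32.2×15.1) = 0.312.
From the momentum equation (using Fr₂), y₁/y₂ = ½[√(1 + 8Fr₂²) − 1] = ½[√1.779 − 1] = 0.167.
y₁ = 0.167 × 15.1 = 2.52 ft.
V₁ = q/y₁ = 104/2.52 = 41.2 ft/s.

V₁ = 41.2 ft/s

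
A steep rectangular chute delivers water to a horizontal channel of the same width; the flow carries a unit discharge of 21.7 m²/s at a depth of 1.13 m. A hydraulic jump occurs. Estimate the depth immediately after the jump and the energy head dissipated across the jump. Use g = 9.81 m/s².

V₁ = q/y₁ = 21.7/1.13 = 19.2 m/s. Fr₁ = V₁/√(g·y₁) = 19.2/√(9.81×1.13) = 5.77.
Conjugate-depth relation: y₂/y₁ = ½[√(1 + 8Fr₁²) − 1] = ½[√267.1 − 1] = 7.67.
y₂ = 7.67 × 1.13 = 8.67 m.
V₂ = q/y₂ = 21.7/8.67 = 2.50 m/s. E₁ = y₁ + V₁²/2g = 19.9 m; E₂ = y₂ + V₂²/2g = 8.99 m. ΔE = E₁ − E₂ = 10.9 m.

y₂ = 8.67 m; ΔE = 10.9 m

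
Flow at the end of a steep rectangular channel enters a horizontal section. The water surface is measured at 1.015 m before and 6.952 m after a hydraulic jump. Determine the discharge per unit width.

For a rectangular channel the momentum equation gives q² = ½·g·y₁·y₂·(y₁ + y₂) = ½×9.81×1.015×6.952×7.967 = 275.7.
q = √275.7 = 16.61 m²/s.

q = 16.61 m²/s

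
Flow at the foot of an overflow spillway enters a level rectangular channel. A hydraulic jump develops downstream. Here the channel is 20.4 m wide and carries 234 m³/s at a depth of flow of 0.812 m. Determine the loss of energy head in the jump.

ΔE = 5.39 m

q = Q/b = 234/20.4 = 11.5 m²/s; V₁ = q/y₁ = 14.1 m/s. Fr₁ = V₁/√(g·y₁) = 5.01.
Sequent-depth ratio: y₂/y₁ = ½[√(1 + 8Fr₁²) − 1] = ½[√201.4 − 1] = 6.60.
y₂ = 6.60 × 0.812 = 5.36 m.
V₂ = q/y₂ = 11.5/5.36 = 2.14 m/s. E₁ = y₁ + V₁²/2g = 11.0 m; E₂ = y₂ + V₂²/2g = 5.59 m. ΔE = E₁ − E₂ = 5.39 m.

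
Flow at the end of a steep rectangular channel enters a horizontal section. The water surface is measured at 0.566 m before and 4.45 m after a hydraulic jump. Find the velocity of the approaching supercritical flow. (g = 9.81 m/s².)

V₁ = 13.9 m/s

For a rectangular channel the momentum equation gives q² = ½·g·y₁·y₂·(y₁ + y₂) = ½×9.81×0.566×4.45×5.02 = 62.0.
q = √62.0 = 7.87 m²/s.
V₁ = q/y₁ = 7.87/0.566 = 13.9 m/s.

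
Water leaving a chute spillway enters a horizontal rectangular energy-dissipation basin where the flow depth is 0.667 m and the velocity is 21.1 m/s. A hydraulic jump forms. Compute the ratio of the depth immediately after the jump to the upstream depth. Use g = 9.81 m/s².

y₂/y₁ = 11.2

Fr₁ = V₁/√(g·y₁) = 21.1/√(9.81×0.667) = 8.25.
Sequent-depth ratio: y₂/y₁ = ½[√(1 + 8Fr₁²) − 1] = ½[√545.3 − 1] = 11.2.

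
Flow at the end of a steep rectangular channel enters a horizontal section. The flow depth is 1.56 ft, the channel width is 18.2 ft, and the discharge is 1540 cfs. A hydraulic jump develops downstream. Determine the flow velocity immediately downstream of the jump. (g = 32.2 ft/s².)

q = Q/b = 1540/18.2 = 84.6 ft²/s; V₁ = q/y₁ = 54.2 ft/s. Fr₁ = V₁/√(g·y₁) = 7.65.
By Bélanger, y₂/y₁ = ½[√(1 + 8Fr₁²) − 1] = ½[√469.6 − 1] = 10.3.
y₂ = 10.3 × 1.56 = 16.1 ft.
V₂ = q/y₂ = 84.6/16.1 = 5.25 ft/s.

V₂ = 5.25 ft/s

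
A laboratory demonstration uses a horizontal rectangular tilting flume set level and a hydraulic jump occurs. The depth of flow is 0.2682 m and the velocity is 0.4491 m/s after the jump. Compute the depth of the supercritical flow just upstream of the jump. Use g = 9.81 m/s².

Fr₂ = V₂/√(g·y₂) = 0.4491/√(9.81×0.2682) = 0.2769.
Applying the sequent-depth relation in reverse, y₁/y₂ = ½[√(1 + 8Fr₂²) − 1] = ½[√1.6133 − 1] = 0.1351.
y₁ = 0.1351 × 0.2682 = 0.03623 m.

y₁ = 0.03623 m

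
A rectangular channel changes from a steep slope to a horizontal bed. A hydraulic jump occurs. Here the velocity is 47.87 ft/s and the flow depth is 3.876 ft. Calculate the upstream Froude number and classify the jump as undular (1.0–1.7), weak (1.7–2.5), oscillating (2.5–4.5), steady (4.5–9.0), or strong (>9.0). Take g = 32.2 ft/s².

Fr₁ = 4.285; oscillating jump

Fr₁ = V₁/√(g·y₁) = 47.87/√(32.2×3.876) = 4.285.
Fr₁ = 4.285 lies in the oscillating range.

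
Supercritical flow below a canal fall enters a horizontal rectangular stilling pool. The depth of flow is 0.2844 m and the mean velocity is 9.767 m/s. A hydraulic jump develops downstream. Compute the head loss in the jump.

Fr₁ = V₁/√(g·y₁) = 9.767/√(9.81×0.2844) = 5.847.
By Bélanger, y₂/y₁ = ½[√(1 + 8Fr₁²) − 1] = ½[√274.54 − 1] = 7.785.
y₂ = 7.785 × 0.2844 = 2.214 m.
q = V₁·y₁ = 9.767 × 0.2844 = 2.778 m²/s. V₂ = q/y₂ = 2.778/2.214 = 1.255 m/s. E₁ = y₁ + V₁²/2g = 5.146 m; E₂ = y₂ + V₂²/2g = 2.294 m. ΔE = E₁ − E₂ = 2.852 m.

ΔE = 2.852 m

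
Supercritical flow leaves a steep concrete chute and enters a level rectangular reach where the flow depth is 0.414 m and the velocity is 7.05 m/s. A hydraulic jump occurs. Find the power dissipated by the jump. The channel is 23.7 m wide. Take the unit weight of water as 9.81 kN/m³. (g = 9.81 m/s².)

P = 658 kW

Fr₁ = V₁/√(g·y₁) = 7.05/√(9.81×0.414) = 3.50.
From the momentum equation for a rectangular channel, y₂/y₁ = ½[√(1 + 8Fr₁²) − 1] = ½[√98.90 − 1] = 4.47.
y₂ = 4.47 × 0.414 = 1.85 m.
Head loss: ΔE = (y₂ − y₁)³/(4y₁y₂) = (1.85 − 0.414)³/(4×0.414×1.85) = 2.97/3.07 = 0.969 m.
q = V₁·y₁ = 7.05 × 0.414 = 2.92 m²/s. Q = q·b = 2.92 × 23.7 = 69.2 m³/s. P = γ·Q·ΔE = 9.81 × 69.2 × 0.969 = 658 kW.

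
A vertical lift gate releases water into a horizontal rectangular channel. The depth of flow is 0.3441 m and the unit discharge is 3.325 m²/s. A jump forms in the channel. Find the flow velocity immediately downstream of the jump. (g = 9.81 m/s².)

V₂ = 1.389 m/s

V₁ = q/y₁ = 3.325/0.3441 = 9.663 m/s. Fr₁ = V₁/√(g·y₁) = 9.663/√(9.81×0.3441) = 5.259.
Sequent-depth ratio: y₂/y₁ = ½[√(1 + 8Fr₁²) − 1] = ½[√222.28 − 1] = 6.955.
y₂ = 6.955 × 0.3441 = 2.393 m.
V₂ = q/y₂ = 3.325/2.393 = 1.389 m/s.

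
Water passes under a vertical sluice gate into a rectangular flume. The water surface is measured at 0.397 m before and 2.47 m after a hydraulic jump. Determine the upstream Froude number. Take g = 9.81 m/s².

For a rectangular channel the momentum equation gives q² = ½·g·y₁·y₂·(y₁ + y₂) = ½×9.81×0.397×2.47×2.87 = 13.8.
q = √13.8 = 3.71 m²/s.
V₁ = q/y₁ = 9.35 m/s; Fr₁ = V₁/√(g·y₁) = 4.74.

Fr₁ = 4.74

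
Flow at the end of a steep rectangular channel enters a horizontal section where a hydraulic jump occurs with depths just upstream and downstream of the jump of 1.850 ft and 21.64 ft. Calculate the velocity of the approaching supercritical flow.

For a rectangular channel the momentum equation gives q² = ½·g·y₁·y₂·(y₁ + y₂) = ½×32.2×1.850×21.64×23.49 = 15140.
q = √15140 = 123.0 ft²/s.
V₁ = q/y₁ = 123.0/1.850 = 66.51 ft/s.

V₁ = 66.51 ft/s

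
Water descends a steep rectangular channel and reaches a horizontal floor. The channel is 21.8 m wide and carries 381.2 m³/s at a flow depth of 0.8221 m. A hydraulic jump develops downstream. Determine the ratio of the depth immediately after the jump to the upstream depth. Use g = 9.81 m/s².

y₂/y₁ = 10.10

q = Q/b = 381.2/21.8 = 17.49 m²/s; V₁ = q/y₁ = 21.27 m/s. Fr₁ = V₁/√(g·y₁) = 7.490.
Sequent-depth ratio: y₂/y₁ = ½[√(1 + 8Fr₁²) − 1] = ½[√449.79 − 1] = 10.10.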